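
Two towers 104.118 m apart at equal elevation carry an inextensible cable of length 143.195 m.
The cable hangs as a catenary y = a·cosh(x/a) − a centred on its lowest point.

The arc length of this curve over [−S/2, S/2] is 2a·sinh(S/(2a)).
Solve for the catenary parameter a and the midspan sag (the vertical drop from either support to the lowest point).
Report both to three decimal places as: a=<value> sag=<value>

seed: a₀ = √(S³/(24(L−S))) = √(104.118³/(24·39.077)) = 34.691454
iter 1: u=1.500629  f(a)=+4.643e+00  f'(a)=-2.803e+00  a ← 34.691454 − (+4.643e+00/-2.803e+00) = 36.348178
iter 2: u=1.432231  f(a)=+3.533e-01  f'(a)=-2.391e+00  a ← 36.348178 − (+3.533e-01/-2.391e+00) = 36.495960
iter 3: u=1.426432  f(a)=+2.419e-03  f'(a)=-2.358e+00  a ← 36.495960 − (+2.419e-03/-2.358e+00) = 36.496985
iter 4: u=1.426392  f(a)=+1.150e-07  f'(a)=-2.358e+00  a ← 36.496985 − (+1.150e-07/-2.358e+00) = 36.496985
iter 5: u=1.426392  f(a)=-2.842e-14  f'(a)=-2.358e+00  a ← 36.496985 − (-2.842e-14/-2.358e+00) = 36.496985
converged: |Δa| < 1e-12 after 5 iterations
sag = a·(cosh(S/(2a)) − 1) = 36.496985·(cosh(1.426392) − 1) = 43.866140
T_max/T_min = cosh(S/(2a)) = 2.201911

a=36.497 sag=43.866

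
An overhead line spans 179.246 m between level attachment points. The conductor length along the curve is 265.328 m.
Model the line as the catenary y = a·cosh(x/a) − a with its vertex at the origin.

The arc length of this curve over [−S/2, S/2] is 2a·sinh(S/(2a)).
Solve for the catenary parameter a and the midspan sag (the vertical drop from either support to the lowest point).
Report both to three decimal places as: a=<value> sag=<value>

seed: a₀ = √(S³/(24(L−S))) = √(179.246³/(24·86.082)) = 52.797385
iter 1: u=1.697489  f(a)=+1.329e+01  f'(a)=-4.302e+00  a ← 52.797385 − (+1.329e+01/-4.302e+00) = 55.885833
iter 2: u=1.603680  f(a)=+1.255e+00  f'(a)=-3.525e+00  a ← 55.885833 − (+1.255e+00/-3.525e+00) = 56.241933
iter 3: u=1.593526  f(a)=+1.378e-02  f'(a)=-3.448e+00  a ← 56.241933 − (+1.378e-02/-3.448e+00) = 56.245930
iter 4: u=1.593413  f(a)=+1.701e-06  f'(a)=-3.447e+00  a ← 56.245930 − (+1.701e-06/-3.447e+00) = 56.245931
iter 5: u=1.593413  f(a)=+0.000e+00  f'(a)=-3.447e+00  a ← 56.245931 − (+0.000e+00/-3.447e+00) = 56.245931
converged: |Δa| < 1e-12 after 5 iterations
sag = a·(cosh(S/(2a)) − 1) = 56.245931·(cosh(1.593413) − 1) = 87.848974
T_max/T_min = cosh(S/(2a)) = 2.561873

a=56.246 sag=87.849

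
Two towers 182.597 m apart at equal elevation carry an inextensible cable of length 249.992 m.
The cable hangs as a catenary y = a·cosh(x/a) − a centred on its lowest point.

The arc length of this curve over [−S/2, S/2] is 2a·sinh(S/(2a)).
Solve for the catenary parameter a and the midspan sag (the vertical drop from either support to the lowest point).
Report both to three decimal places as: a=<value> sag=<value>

a=64.495 sag=76.159

seed: a₀ = √(S³/(24(L−S))) = √(182.597³/(24·67.395)) = 61.350908
iter 1: u=1.488136  f(a)=+7.868e+00  f'(a)=-2.724e+00  a ← 61.350908 − (+7.868e+00/-2.724e+00) = 64.239761
iter 2: u=1.421215  f(a)=+5.899e-01  f'(a)=-2.329e+00  a ← 64.239761 − (+5.899e-01/-2.329e+00) = 64.493010
iter 3: u=1.415634  f(a)=+3.909e-03  f'(a)=-2.298e+00  a ← 64.493010 − (+3.909e-03/-2.298e+00) = 64.494711
iter 4: u=1.415597  f(a)=+1.742e-07  f'(a)=-2.298e+00  a ← 64.494711 − (+1.742e-07/-2.298e+00) = 64.494711
iter 5: u=1.415597  f(a)=-2.842e-14  f'(a)=-2.298e+00  a ← 64.494711 − (-2.842e-14/-2.298e+00) = 64.494711
converged: |Δa| < 1e-12 after 5 iterations
sag = a·(cosh(S/(2a)) − 1) = 64.494711·(cosh(1.415597) − 1) = 76.159360
T_max/T_min = cosh(S/(2a)) = 2.180862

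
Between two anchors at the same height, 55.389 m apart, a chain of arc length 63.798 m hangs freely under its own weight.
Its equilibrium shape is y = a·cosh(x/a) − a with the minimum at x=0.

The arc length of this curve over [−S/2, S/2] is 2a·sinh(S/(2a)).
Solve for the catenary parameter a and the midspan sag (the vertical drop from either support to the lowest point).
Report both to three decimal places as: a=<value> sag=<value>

a=29.656 sag=13.899

seed: a₀ = √(S³/(24(L−S))) = √(55.389³/(24·8.409)) = 29.017333
iter 1: u=0.954412  f(a)=+3.914e-01  f'(a)=-6.341e-01  a ← 29.017333 − (+3.914e-01/-6.341e-01) = 29.634562
iter 2: u=0.934534  f(a)=+1.284e-02  f'(a)=-5.931e-01  a ← 29.634562 − (+1.284e-02/-5.931e-01) = 29.656205
iter 3: u=0.933852  f(a)=+1.485e-05  f'(a)=-5.918e-01  a ← 29.656205 − (+1.485e-05/-5.918e-01) = 29.656230
iter 4: u=0.933851  f(a)=+1.991e-11  f'(a)=-5.918e-01  a ← 29.656230 − (+1.991e-11/-5.918e-01) = 29.656230
iter 5: u=0.933851  f(a)=-7.105e-15  f'(a)=-5.918e-01  a ← 29.656230 − (-7.105e-15/-5.918e-01) = 29.656230
converged: |Δa| < 1e-12 after 5 iterations
sag = a·(cosh(S/(2a)) − 1) = 29.656230·(cosh(0.933851) − 1) = 13.898772
T_max/T_min = cosh(S/(2a)) = 1.468663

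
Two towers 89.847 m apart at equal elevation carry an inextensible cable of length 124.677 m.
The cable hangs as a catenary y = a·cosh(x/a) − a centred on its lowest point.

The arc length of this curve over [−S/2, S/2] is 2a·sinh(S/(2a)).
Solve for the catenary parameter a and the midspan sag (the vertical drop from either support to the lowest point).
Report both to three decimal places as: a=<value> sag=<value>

a=31.036 sag=38.601

seed: a₀ = √(S³/(24(L−S))) = √(89.847³/(24·34.830)) = 29.455949
iter 1: u=1.525108  f(a)=+4.282e+00  f'(a)=-2.963e+00  a ← 29.455949 − (+4.282e+00/-2.963e+00) = 30.901396
iter 2: u=1.453769  f(a)=+3.354e-01  f'(a)=-2.515e+00  a ← 30.901396 − (+3.354e-01/-2.515e+00) = 31.034745
iter 3: u=1.447523  f(a)=+2.444e-03  f'(a)=-2.479e+00  a ← 31.034745 − (+2.444e-03/-2.479e+00) = 31.035731
iter 4: u=1.447477  f(a)=+1.318e-07  f'(a)=-2.478e+00  a ← 31.035731 − (+1.318e-07/-2.478e+00) = 31.035731
iter 5: u=1.447477  f(a)=+0.000e+00  f'(a)=-2.478e+00  a ← 31.035731 − (+0.000e+00/-2.478e+00) = 31.035731
converged: |Δa| < 1e-12 after 5 iterations
sag = a·(cosh(S/(2a)) − 1) = 31.035731·(cosh(1.447477) − 1) = 38.601222
T_max/T_min = cosh(S/(2a)) = 2.243767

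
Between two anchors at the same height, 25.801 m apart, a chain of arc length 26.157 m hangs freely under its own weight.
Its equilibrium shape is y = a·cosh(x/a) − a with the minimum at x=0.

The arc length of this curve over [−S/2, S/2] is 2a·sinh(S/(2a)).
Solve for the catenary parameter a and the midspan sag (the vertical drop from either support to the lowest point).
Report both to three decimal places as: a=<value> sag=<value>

seed: a₀ = √(S³/(24(L−S))) = √(25.801³/(24·0.356)) = 44.835724
iter 1: u=0.287728  f(a)=+1.477e-03  f'(a)=-1.601e-02  a ← 44.835724 − (+1.477e-03/-1.601e-02) = 44.927938
iter 2: u=0.287138  f(a)=+4.568e-06  f'(a)=-1.591e-02  a ← 44.927938 − (+4.568e-06/-1.591e-02) = 44.928225
iter 3: u=0.287136  f(a)=+4.401e-11  f'(a)=-1.591e-02  a ← 44.928225 − (+4.401e-11/-1.591e-02) = 44.928225
iter 4: u=0.287136  f(a)=-3.553e-15  f'(a)=-1.591e-02  a ← 44.928225 − (-3.553e-15/-1.591e-02) = 44.928225
converged: |Δa| < 1e-12 after 4 iterations
sag = a·(cosh(S/(2a)) − 1) = 44.928225·(cosh(0.287136) − 1) = 1.864857
T_max/T_min = cosh(S/(2a)) = 1.041507

a=44.928 sag=1.865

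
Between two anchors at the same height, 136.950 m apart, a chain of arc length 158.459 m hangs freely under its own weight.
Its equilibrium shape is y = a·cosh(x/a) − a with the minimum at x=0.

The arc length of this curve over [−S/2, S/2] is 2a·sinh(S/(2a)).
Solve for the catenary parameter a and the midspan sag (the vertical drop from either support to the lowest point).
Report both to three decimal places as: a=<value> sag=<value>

a=72.144 sag=35.011

seed: a₀ = √(S³/(24(L−S))) = √(136.950³/(24·21.509)) = 70.538679
iter 1: u=0.970744  f(a)=+1.036e+00  f'(a)=-6.693e-01  a ← 70.538679 − (+1.036e+00/-6.693e-01) = 72.087316
iter 2: u=0.949890  f(a)=+3.512e-02  f'(a)=-6.246e-01  a ← 72.087316 − (+3.512e-02/-6.246e-01) = 72.143535
iter 3: u=0.949149  f(a)=+4.344e-05  f'(a)=-6.231e-01  a ← 72.143535 − (+4.344e-05/-6.231e-01) = 72.143605
iter 4: u=0.949149  f(a)=+6.665e-11  f'(a)=-6.231e-01  a ← 72.143605 − (+6.665e-11/-6.231e-01) = 72.143605
iter 5: u=0.949149  f(a)=+0.000e+00  f'(a)=-6.231e-01  a ← 72.143605 − (+0.000e+00/-6.231e-01) = 72.143605
converged: |Δa| < 1e-12 after 5 iterations
sag = a·(cosh(S/(2a)) − 1) = 72.143605·(cosh(0.949149) − 1) = 35.010552
T_max/T_min = cosh(S/(2a)) = 1.485290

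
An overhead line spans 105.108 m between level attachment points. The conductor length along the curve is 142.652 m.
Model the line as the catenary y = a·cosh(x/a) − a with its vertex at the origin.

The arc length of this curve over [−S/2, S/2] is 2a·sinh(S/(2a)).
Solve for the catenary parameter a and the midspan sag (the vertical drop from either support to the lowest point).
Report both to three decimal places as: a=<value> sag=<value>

a=37.683 sag=42.986

seed: a₀ = √(S³/(24(L−S))) = √(105.108³/(24·37.544)) = 35.898621
iter 1: u=1.463956  f(a)=+4.235e+00  f'(a)=-2.576e+00  a ← 35.898621 − (+4.235e+00/-2.576e+00) = 37.542738
iter 2: u=1.399845  f(a)=+3.083e-01  f'(a)=-2.213e+00  a ← 37.542738 − (+3.083e-01/-2.213e+00) = 37.682043
iter 3: u=1.394670  f(a)=+1.918e-03  f'(a)=-2.186e+00  a ← 37.682043 − (+1.918e-03/-2.186e+00) = 37.682920
iter 4: u=1.394637  f(a)=+7.521e-08  f'(a)=-2.185e+00  a ← 37.682920 − (+7.521e-08/-2.185e+00) = 37.682920
iter 5: u=1.394637  f(a)=-2.842e-14  f'(a)=-2.185e+00  a ← 37.682920 − (-2.842e-14/-2.185e+00) = 37.682920
converged: |Δa| < 1e-12 after 5 iterations
sag = a·(cosh(S/(2a)) − 1) = 37.682920·(cosh(1.394637) − 1) = 42.985542
T_max/T_min = cosh(S/(2a)) = 2.140717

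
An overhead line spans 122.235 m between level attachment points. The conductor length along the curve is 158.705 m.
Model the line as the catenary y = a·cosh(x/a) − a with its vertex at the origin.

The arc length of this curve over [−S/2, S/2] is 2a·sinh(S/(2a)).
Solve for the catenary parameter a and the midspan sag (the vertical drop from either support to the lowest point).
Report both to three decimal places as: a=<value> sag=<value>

seed: a₀ = √(S³/(24(L−S))) = √(122.235³/(24·36.470)) = 45.679344
iter 1: u=1.337968  f(a)=+3.407e+00  f'(a)=-1.902e+00  a ← 45.679344 − (+3.407e+00/-1.902e+00) = 47.471066
iter 2: u=1.287468  f(a)=+2.107e-01  f'(a)=-1.673e+00  a ← 47.471066 − (+2.107e-01/-1.673e+00) = 47.597019
iter 3: u=1.284062  f(a)=+9.235e-04  f'(a)=-1.658e+00  a ← 47.597019 − (+9.235e-04/-1.658e+00) = 47.597576
iter 4: u=1.284046  f(a)=+1.791e-08  f'(a)=-1.658e+00  a ← 47.597576 − (+1.791e-08/-1.658e+00) = 47.597576
iter 5: u=1.284046  f(a)=+2.842e-14  f'(a)=-1.658e+00  a ← 47.597576 − (+2.842e-14/-1.658e+00) = 47.597576
converged: |Δa| < 1e-12 after 5 iterations
sag = a·(cosh(S/(2a)) − 1) = 47.597576·(cosh(1.284046) − 1) = 44.935383
T_max/T_min = cosh(S/(2a)) = 1.944069

a=47.598 sag=44.935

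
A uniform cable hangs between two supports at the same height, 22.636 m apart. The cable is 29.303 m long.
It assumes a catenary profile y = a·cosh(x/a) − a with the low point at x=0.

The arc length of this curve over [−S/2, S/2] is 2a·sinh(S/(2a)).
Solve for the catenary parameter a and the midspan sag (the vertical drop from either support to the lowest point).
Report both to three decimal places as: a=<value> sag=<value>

seed: a₀ = √(S³/(24(L−S))) = √(22.636³/(24·6.667)) = 8.513903
iter 1: u=1.329355  f(a)=+6.145e-01  f'(a)=-1.861e+00  a ← 8.513903 − (+6.145e-01/-1.861e+00) = 8.844106
iter 2: u=1.279722  f(a)=+3.756e-02  f'(a)=-1.640e+00  a ← 8.844106 − (+3.756e-02/-1.640e+00) = 8.867010
iter 3: u=1.276417  f(a)=+1.605e-04  f'(a)=-1.626e+00  a ← 8.867010 − (+1.605e-04/-1.626e+00) = 8.867109
iter 4: u=1.276403  f(a)=+2.959e-09  f'(a)=-1.626e+00  a ← 8.867109 − (+2.959e-09/-1.626e+00) = 8.867109
iter 5: u=1.276403  f(a)=-3.553e-15  f'(a)=-1.626e+00  a ← 8.867109 − (-3.553e-15/-1.626e+00) = 8.867109
converged: |Δa| < 1e-12 after 5 iterations
sag = a·(cosh(S/(2a)) − 1) = 8.867109·(cosh(1.276403) − 1) = 8.258663
T_max/T_min = cosh(S/(2a)) = 1.931382

a=8.867 sag=8.259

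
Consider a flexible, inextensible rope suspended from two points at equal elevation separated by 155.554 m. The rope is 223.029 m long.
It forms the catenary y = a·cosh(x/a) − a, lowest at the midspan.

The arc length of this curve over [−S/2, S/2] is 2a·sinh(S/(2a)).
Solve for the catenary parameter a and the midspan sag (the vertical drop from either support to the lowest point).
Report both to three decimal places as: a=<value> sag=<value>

seed: a₀ = √(S³/(24(L−S))) = √(155.554³/(24·67.475)) = 48.210841
iter 1: u=1.613268  f(a)=+9.345e+00  f'(a)=-3.599e+00  a ← 48.210841 − (+9.345e+00/-3.599e+00) = 50.807537
iter 2: u=1.530816  f(a)=+8.081e-01  f'(a)=-3.001e+00  a ← 50.807537 − (+8.081e-01/-3.001e+00) = 51.076819
iter 3: u=1.522746  f(a)=+7.307e-03  f'(a)=-2.947e+00  a ← 51.076819 − (+7.307e-03/-2.947e+00) = 51.079299
iter 4: u=1.522672  f(a)=+6.093e-07  f'(a)=-2.946e+00  a ← 51.079299 − (+6.093e-07/-2.946e+00) = 51.079299
iter 5: u=1.522672  f(a)=+0.000e+00  f'(a)=-2.946e+00  a ← 51.079299 − (+0.000e+00/-2.946e+00) = 51.079299
converged: |Δa| < 1e-12 after 5 iterations
sag = a·(cosh(S/(2a)) − 1) = 51.079299·(cosh(1.522672) − 1) = 71.577044
T_max/T_min = cosh(S/(2a)) = 2.401293

a=51.079 sag=71.577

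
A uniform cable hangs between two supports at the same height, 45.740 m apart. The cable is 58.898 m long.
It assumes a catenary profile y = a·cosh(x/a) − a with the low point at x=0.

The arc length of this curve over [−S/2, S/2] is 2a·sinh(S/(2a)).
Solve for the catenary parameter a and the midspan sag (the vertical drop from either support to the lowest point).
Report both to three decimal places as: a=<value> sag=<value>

seed: a₀ = √(S³/(24(L−S))) = √(45.740³/(24·13.158)) = 17.407792
iter 1: u=1.313780  f(a)=+1.183e+00  f'(a)=-1.789e+00  a ← 17.407792 − (+1.183e+00/-1.789e+00) = 18.069149
iter 2: u=1.265693  f(a)=+7.078e-02  f'(a)=-1.581e+00  a ← 18.069149 − (+7.078e-02/-1.581e+00) = 18.113916
iter 3: u=1.262565  f(a)=+2.889e-04  f'(a)=-1.568e+00  a ← 18.113916 − (+2.889e-04/-1.568e+00) = 18.114100
iter 4: u=1.262552  f(a)=+4.855e-09  f'(a)=-1.568e+00  a ← 18.114100 − (+4.855e-09/-1.568e+00) = 18.114100
iter 5: u=1.262552  f(a)=-1.421e-14  f'(a)=-1.568e+00  a ← 18.114100 − (-1.421e-14/-1.568e+00) = 18.114100
converged: |Δa| < 1e-12 after 5 iterations
sag = a·(cosh(S/(2a)) − 1) = 18.114100·(cosh(1.262552) − 1) = 16.459940
T_max/T_min = cosh(S/(2a)) = 1.908681

a=18.114 sag=16.460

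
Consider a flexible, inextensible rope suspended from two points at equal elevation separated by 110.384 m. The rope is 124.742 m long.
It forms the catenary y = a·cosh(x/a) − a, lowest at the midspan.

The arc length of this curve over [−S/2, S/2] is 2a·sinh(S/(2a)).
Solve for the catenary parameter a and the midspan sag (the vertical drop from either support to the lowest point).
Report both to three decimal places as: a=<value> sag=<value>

a=63.659 sag=25.462

seed: a₀ = √(S³/(24(L−S))) = √(110.384³/(24·14.358)) = 62.475048
iter 1: u=0.883425  f(a)=+5.708e-01  f'(a)=-4.965e-01  a ← 62.475048 − (+5.708e-01/-4.965e-01) = 63.624639
iter 2: u=0.867463  f(a)=+1.614e-02  f'(a)=-4.688e-01  a ← 63.624639 − (+1.614e-02/-4.688e-01) = 63.659058
iter 3: u=0.866994  f(a)=+1.373e-05  f'(a)=-4.680e-01  a ← 63.659058 − (+1.373e-05/-4.680e-01) = 63.659087
iter 4: u=0.866993  f(a)=+9.976e-12  f'(a)=-4.680e-01  a ← 63.659087 − (+9.976e-12/-4.680e-01) = 63.659087
converged: |Δa| < 1e-12 after 4 iterations
sag = a·(cosh(S/(2a)) − 1) = 63.659087·(cosh(0.866993) − 1) = 25.462297
T_max/T_min = cosh(S/(2a)) = 1.399979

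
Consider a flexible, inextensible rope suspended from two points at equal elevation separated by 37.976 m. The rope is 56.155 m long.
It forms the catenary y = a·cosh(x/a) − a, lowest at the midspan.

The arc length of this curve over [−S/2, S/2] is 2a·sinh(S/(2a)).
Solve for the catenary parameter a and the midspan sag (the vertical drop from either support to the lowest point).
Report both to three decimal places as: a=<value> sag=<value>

seed: a₀ = √(S³/(24(L−S))) = √(37.976³/(24·18.179)) = 11.204003
iter 1: u=1.694751  f(a)=+2.797e+00  f'(a)=-4.278e+00  a ← 11.204003 − (+2.797e+00/-4.278e+00) = 11.857699
iter 2: u=1.601322  f(a)=+2.634e-01  f'(a)=-3.507e+00  a ← 11.857699 − (+2.634e-01/-3.507e+00) = 11.932817
iter 3: u=1.591242  f(a)=+2.874e-03  f'(a)=-3.431e+00  a ← 11.932817 − (+2.874e-03/-3.431e+00) = 11.933655
iter 4: u=1.591130  f(a)=+3.504e-07  f'(a)=-3.430e+00  a ← 11.933655 − (+3.504e-07/-3.430e+00) = 11.933655
iter 5: u=1.591130  f(a)=-7.105e-15  f'(a)=-3.430e+00  a ← 11.933655 − (-7.105e-15/-3.430e+00) = 11.933655
converged: |Δa| < 1e-12 after 5 iterations
sag = a·(cosh(S/(2a)) − 1) = 11.933655·(cosh(1.591130) − 1) = 18.574674
T_max/T_min = cosh(S/(2a)) = 2.556495

a=11.934 sag=18.575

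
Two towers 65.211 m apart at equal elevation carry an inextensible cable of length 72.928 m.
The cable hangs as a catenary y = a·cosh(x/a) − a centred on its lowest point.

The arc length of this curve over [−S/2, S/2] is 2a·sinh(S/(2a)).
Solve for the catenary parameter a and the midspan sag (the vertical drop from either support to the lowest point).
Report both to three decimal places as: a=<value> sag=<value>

seed: a₀ = √(S³/(24(L−S))) = √(65.211³/(24·7.717)) = 38.694694
iter 1: u=0.842635  f(a)=+2.786e-01  f'(a)=-4.279e-01  a ← 38.694694 − (+2.786e-01/-4.279e-01) = 39.345862
iter 2: u=0.828689  f(a)=+7.189e-03  f'(a)=-4.061e-01  a ← 39.345862 − (+7.189e-03/-4.061e-01) = 39.363566
iter 3: u=0.828317  f(a)=+5.067e-06  f'(a)=-4.055e-01  a ← 39.363566 − (+5.067e-06/-4.055e-01) = 39.363578
iter 4: u=0.828316  f(a)=+2.530e-12  f'(a)=-4.055e-01  a ← 39.363578 − (+2.530e-12/-4.055e-01) = 39.363578
converged: |Δa| < 1e-12 after 4 iterations
sag = a·(cosh(S/(2a)) − 1) = 39.363578·(cosh(0.828316) − 1) = 14.293803
T_max/T_min = cosh(S/(2a)) = 1.363123

a=39.364 sag=14.294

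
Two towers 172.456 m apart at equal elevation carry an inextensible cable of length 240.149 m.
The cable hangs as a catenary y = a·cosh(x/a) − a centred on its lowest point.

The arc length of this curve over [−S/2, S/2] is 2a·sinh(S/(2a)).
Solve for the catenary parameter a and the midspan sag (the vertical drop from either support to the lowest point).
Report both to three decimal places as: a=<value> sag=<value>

seed: a₀ = √(S³/(24(L−S))) = √(172.456³/(24·67.693)) = 56.187533
iter 1: u=1.534646  f(a)=+8.433e+00  f'(a)=-3.027e+00  a ← 56.187533 − (+8.433e+00/-3.027e+00) = 58.973646
iter 2: u=1.462145  f(a)=+6.678e-01  f'(a)=-2.565e+00  a ← 58.973646 − (+6.678e-01/-2.565e+00) = 59.234031
iter 3: u=1.455717  f(a)=+4.984e-03  f'(a)=-2.527e+00  a ← 59.234031 − (+4.984e-03/-2.527e+00) = 59.236004
iter 4: u=1.455669  f(a)=+2.822e-07  f'(a)=-2.526e+00  a ← 59.236004 − (+2.822e-07/-2.526e+00) = 59.236004
iter 5: u=1.455669  f(a)=+0.000e+00  f'(a)=-2.526e+00  a ← 59.236004 − (+0.000e+00/-2.526e+00) = 59.236004
converged: |Δa| < 1e-12 after 5 iterations
sag = a·(cosh(S/(2a)) − 1) = 59.236004·(cosh(1.455669) − 1) = 74.654958
T_max/T_min = cosh(S/(2a)) = 2.260297

a=59.236 sag=74.655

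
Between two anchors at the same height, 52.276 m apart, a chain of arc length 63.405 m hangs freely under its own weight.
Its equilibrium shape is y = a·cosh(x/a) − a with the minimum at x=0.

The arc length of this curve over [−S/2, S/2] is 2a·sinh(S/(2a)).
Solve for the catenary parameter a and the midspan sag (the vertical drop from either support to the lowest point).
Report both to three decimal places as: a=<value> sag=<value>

a=23.832 sag=15.829

seed: a₀ = √(S³/(24(L−S))) = √(52.276³/(24·11.129)) = 23.127028
iter 1: u=1.130193  f(a)=+7.328e-01  f'(a)=-1.091e+00  a ← 23.127028 − (+7.328e-01/-1.091e+00) = 23.798624
iter 2: u=1.098299  f(a)=+3.313e-02  f'(a)=-9.945e-01  a ← 23.798624 − (+3.313e-02/-9.945e-01) = 23.831940
iter 3: u=1.096763  f(a)=+7.483e-05  f'(a)=-9.900e-01  a ← 23.831940 − (+7.483e-05/-9.900e-01) = 23.832015
iter 4: u=1.096760  f(a)=+3.836e-10  f'(a)=-9.900e-01  a ← 23.832015 − (+3.836e-10/-9.900e-01) = 23.832015
iter 5: u=1.096760  f(a)=+2.132e-14  f'(a)=-9.900e-01  a ← 23.832015 − (+2.132e-14/-9.900e-01) = 23.832015
converged: |Δa| < 1e-12 after 5 iterations
sag = a·(cosh(S/(2a)) − 1) = 23.832015·(cosh(1.096760) − 1) = 15.829218
T_max/T_min = cosh(S/(2a)) = 1.664200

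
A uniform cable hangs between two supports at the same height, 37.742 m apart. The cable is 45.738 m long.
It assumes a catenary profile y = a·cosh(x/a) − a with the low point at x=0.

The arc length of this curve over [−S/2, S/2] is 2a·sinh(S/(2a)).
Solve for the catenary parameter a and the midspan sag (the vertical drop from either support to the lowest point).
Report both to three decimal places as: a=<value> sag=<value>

a=17.246 sag=11.397

seed: a₀ = √(S³/(24(L−S))) = √(37.742³/(24·7.996)) = 16.737684
iter 1: u=1.127456  f(a)=+5.239e-01  f'(a)=-1.083e+00  a ← 16.737684 − (+5.239e-01/-1.083e+00) = 17.221602
iter 2: u=1.095775  f(a)=+2.358e-02  f'(a)=-9.871e-01  a ← 17.221602 − (+2.358e-02/-9.871e-01) = 17.245488
iter 3: u=1.094257  f(a)=+5.275e-05  f'(a)=-9.827e-01  a ← 17.245488 − (+5.275e-05/-9.827e-01) = 17.245542
iter 4: u=1.094254  f(a)=+2.653e-10  f'(a)=-9.827e-01  a ← 17.245542 − (+2.653e-10/-9.827e-01) = 17.245542
iter 5: u=1.094254  f(a)=-7.105e-15  f'(a)=-9.827e-01  a ← 17.245542 − (-7.105e-15/-9.827e-01) = 17.245542
converged: |Δa| < 1e-12 after 5 iterations
sag = a·(cosh(S/(2a)) − 1) = 17.245542·(cosh(1.094254) − 1) = 11.397081
T_max/T_min = cosh(S/(2a)) = 1.660871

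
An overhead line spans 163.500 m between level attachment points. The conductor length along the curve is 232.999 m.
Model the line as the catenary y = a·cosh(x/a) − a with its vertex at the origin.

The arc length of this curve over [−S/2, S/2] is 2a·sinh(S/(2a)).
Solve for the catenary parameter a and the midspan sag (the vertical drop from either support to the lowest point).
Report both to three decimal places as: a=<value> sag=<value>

seed: a₀ = √(S³/(24(L−S))) = √(163.500³/(24·69.499)) = 51.189600
iter 1: u=1.597004  f(a)=+9.420e+00  f'(a)=-3.474e+00  a ← 51.189600 − (+9.420e+00/-3.474e+00) = 53.901225
iter 2: u=1.516663  f(a)=+8.003e-01  f'(a)=-2.907e+00  a ← 53.901225 − (+8.003e-01/-2.907e+00) = 54.176554
iter 3: u=1.508955  f(a)=+6.961e-03  f'(a)=-2.856e+00  a ← 54.176554 − (+6.961e-03/-2.856e+00) = 54.178991
iter 4: u=1.508887  f(a)=+5.367e-07  f'(a)=-2.856e+00  a ← 54.178991 − (+5.367e-07/-2.856e+00) = 54.178991
iter 5: u=1.508887  f(a)=-2.842e-14  f'(a)=-2.856e+00  a ← 54.178991 − (-2.842e-14/-2.856e+00) = 54.178991
converged: |Δa| < 1e-12 after 5 iterations
sag = a·(cosh(S/(2a)) − 1) = 54.178991·(cosh(1.508887) − 1) = 74.302512
T_max/T_min = cosh(S/(2a)) = 2.371427

a=54.179 sag=74.303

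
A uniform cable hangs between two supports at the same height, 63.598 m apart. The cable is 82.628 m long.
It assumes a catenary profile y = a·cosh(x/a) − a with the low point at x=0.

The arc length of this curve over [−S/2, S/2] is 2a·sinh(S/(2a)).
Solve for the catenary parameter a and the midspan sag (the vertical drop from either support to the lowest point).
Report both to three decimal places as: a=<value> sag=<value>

a=24.732 sag=23.419

seed: a₀ = √(S³/(24(L−S))) = √(63.598³/(24·19.030)) = 23.732319
iter 1: u=1.339903  f(a)=+1.783e+00  f'(a)=-1.911e+00  a ← 23.732319 − (+1.783e+00/-1.911e+00) = 24.665542
iter 2: u=1.289207  f(a)=+1.106e-01  f'(a)=-1.680e+00  a ← 24.665542 − (+1.106e-01/-1.680e+00) = 24.731342
iter 3: u=1.285777  f(a)=+4.874e-04  f'(a)=-1.666e+00  a ← 24.731342 − (+4.874e-04/-1.666e+00) = 24.731634
iter 4: u=1.285762  f(a)=+9.560e-09  f'(a)=-1.666e+00  a ← 24.731634 − (+9.560e-09/-1.666e+00) = 24.731634
iter 5: u=1.285762  f(a)=-1.421e-14  f'(a)=-1.666e+00  a ← 24.731634 − (-1.421e-14/-1.666e+00) = 24.731634
converged: |Δa| < 1e-12 after 5 iterations
sag = a·(cosh(S/(2a)) − 1) = 24.731634·(cosh(1.285762) − 1) = 23.419174
T_max/T_min = cosh(S/(2a)) = 1.946932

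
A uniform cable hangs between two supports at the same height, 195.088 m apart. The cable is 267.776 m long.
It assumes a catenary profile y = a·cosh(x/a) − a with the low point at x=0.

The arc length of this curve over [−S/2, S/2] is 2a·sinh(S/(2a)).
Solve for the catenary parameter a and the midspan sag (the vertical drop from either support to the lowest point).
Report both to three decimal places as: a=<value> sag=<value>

seed: a₀ = √(S³/(24(L−S))) = √(195.088³/(24·72.688)) = 65.239234
iter 1: u=1.495174  f(a)=+8.571e+00  f'(a)=-2.768e+00  a ← 65.239234 − (+8.571e+00/-2.768e+00) = 68.335736
iter 2: u=1.427423  f(a)=+6.480e-01  f'(a)=-2.364e+00  a ← 68.335736 − (+6.480e-01/-2.364e+00) = 68.609864
iter 3: u=1.421720  f(a)=+4.374e-03  f'(a)=-2.332e+00  a ← 68.609864 − (+4.374e-03/-2.332e+00) = 68.611739
iter 4: u=1.421681  f(a)=+2.022e-07  f'(a)=-2.332e+00  a ← 68.611739 − (+2.022e-07/-2.332e+00) = 68.611739
iter 5: u=1.421681  f(a)=+0.000e+00  f'(a)=-2.332e+00  a ← 68.611739 − (+0.000e+00/-2.332e+00) = 68.611739
converged: |Δa| < 1e-12 after 5 iterations
sag = a·(cosh(S/(2a)) − 1) = 68.611739·(cosh(1.421681) − 1) = 81.832826
T_max/T_min = cosh(S/(2a)) = 2.192694

a=68.612 sag=81.833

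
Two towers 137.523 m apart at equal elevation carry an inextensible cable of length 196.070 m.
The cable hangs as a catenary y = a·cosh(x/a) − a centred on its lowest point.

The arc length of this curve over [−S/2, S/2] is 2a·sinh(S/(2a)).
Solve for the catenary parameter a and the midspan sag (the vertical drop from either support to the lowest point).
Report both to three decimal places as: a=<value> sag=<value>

seed: a₀ = √(S³/(24(L−S))) = √(137.523³/(24·58.547)) = 43.023433
iter 1: u=1.598234  f(a)=+7.949e+00  f'(a)=-3.483e+00  a ← 43.023433 − (+7.949e+00/-3.483e+00) = 45.305367
iter 2: u=1.517734  f(a)=+6.762e-01  f'(a)=-2.914e+00  a ← 45.305367 − (+6.762e-01/-2.914e+00) = 45.537438
iter 3: u=1.509999  f(a)=+5.899e-03  f'(a)=-2.863e+00  a ← 45.537438 − (+5.899e-03/-2.863e+00) = 45.539499
iter 4: u=1.509931  f(a)=+4.575e-07  f'(a)=-2.863e+00  a ← 45.539499 − (+4.575e-07/-2.863e+00) = 45.539499
iter 5: u=1.509931  f(a)=+0.000e+00  f'(a)=-2.863e+00  a ← 45.539499 − (+0.000e+00/-2.863e+00) = 45.539499
converged: |Δa| < 1e-12 after 5 iterations
sag = a·(cosh(S/(2a)) − 1) = 45.539499·(cosh(1.509931) − 1) = 62.556325
T_max/T_min = cosh(S/(2a)) = 2.373672

a=45.539 sag=62.556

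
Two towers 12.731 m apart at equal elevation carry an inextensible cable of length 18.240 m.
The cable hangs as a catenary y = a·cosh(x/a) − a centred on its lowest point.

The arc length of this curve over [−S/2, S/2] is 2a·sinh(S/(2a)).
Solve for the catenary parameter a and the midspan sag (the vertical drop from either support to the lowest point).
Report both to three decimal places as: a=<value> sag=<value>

seed: a₀ = √(S³/(24(L−S))) = √(12.731³/(24·5.509)) = 3.950497
iter 1: u=1.611316  f(a)=+7.610e-01  f'(a)=-3.584e+00  a ← 3.950497 − (+7.610e-01/-3.584e+00) = 4.162854
iter 2: u=1.529119  f(a)=+6.567e-02  f'(a)=-2.990e+00  a ← 4.162854 − (+6.567e-02/-2.990e+00) = 4.184820
iter 3: u=1.521093  f(a)=+5.910e-04  f'(a)=-2.936e+00  a ← 4.184820 − (+5.910e-04/-2.936e+00) = 4.185022
iter 4: u=1.521020  f(a)=+4.883e-08  f'(a)=-2.935e+00  a ← 4.185022 − (+4.883e-08/-2.935e+00) = 4.185022
iter 5: u=1.521020  f(a)=+7.105e-15  f'(a)=-2.935e+00  a ← 4.185022 − (+7.105e-15/-2.935e+00) = 4.185022
converged: |Δa| < 1e-12 after 5 iterations
sag = a·(cosh(S/(2a)) − 1) = 4.185022·(cosh(1.521020) − 1) = 5.849359
T_max/T_min = cosh(S/(2a)) = 2.397689

a=4.185 sag=5.849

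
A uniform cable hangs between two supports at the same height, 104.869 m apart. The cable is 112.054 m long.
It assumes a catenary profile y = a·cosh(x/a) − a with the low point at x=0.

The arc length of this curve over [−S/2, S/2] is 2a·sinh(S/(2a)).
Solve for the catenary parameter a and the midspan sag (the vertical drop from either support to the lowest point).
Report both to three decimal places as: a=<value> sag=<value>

seed: a₀ = √(S³/(24(L−S))) = √(104.869³/(24·7.185)) = 81.780862
iter 1: u=0.641159  f(a)=+1.491e-01  f'(a)=-1.830e-01  a ← 81.780862 − (+1.491e-01/-1.830e-01) = 82.595617
iter 2: u=0.634834  f(a)=+2.258e-03  f'(a)=-1.775e-01  a ← 82.595617 − (+2.258e-03/-1.775e-01) = 82.608336
iter 3: u=0.634736  f(a)=+5.353e-07  f'(a)=-1.775e-01  a ← 82.608336 − (+5.353e-07/-1.775e-01) = 82.608339
iter 4: u=0.634736  f(a)=+5.684e-14  f'(a)=-1.775e-01  a ← 82.608339 − (+5.684e-14/-1.775e-01) = 82.608339
converged: |Δa| < 1e-12 after 4 iterations
sag = a·(cosh(S/(2a)) − 1) = 82.608339·(cosh(0.634736) − 1) = 17.207303
T_max/T_min = cosh(S/(2a)) = 1.208300

a=82.608 sag=17.207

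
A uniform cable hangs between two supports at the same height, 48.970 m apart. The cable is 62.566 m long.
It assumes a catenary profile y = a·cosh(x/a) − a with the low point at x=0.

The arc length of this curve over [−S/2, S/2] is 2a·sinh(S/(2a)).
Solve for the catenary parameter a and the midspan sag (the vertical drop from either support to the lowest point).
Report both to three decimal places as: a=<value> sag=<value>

seed: a₀ = √(S³/(24(L−S))) = √(48.970³/(24·13.596)) = 18.970726
iter 1: u=1.290673  f(a)=+1.178e+00  f'(a)=-1.687e+00  a ← 18.970726 − (+1.178e+00/-1.687e+00) = 19.669333
iter 2: u=1.244831  f(a)=+6.822e-02  f'(a)=-1.497e+00  a ← 19.669333 − (+6.822e-02/-1.497e+00) = 19.714917
iter 3: u=1.241953  f(a)=+2.597e-04  f'(a)=-1.485e+00  a ← 19.714917 − (+2.597e-04/-1.485e+00) = 19.715092
iter 4: u=1.241942  f(a)=+3.797e-09  f'(a)=-1.485e+00  a ← 19.715092 − (+3.797e-09/-1.485e+00) = 19.715092
iter 5: u=1.241942  f(a)=+7.105e-15  f'(a)=-1.485e+00  a ← 19.715092 − (+7.105e-15/-1.485e+00) = 19.715092
converged: |Δa| < 1e-12 after 5 iterations
sag = a·(cosh(S/(2a)) − 1) = 19.715092·(cosh(1.241942) − 1) = 17.262076
T_max/T_min = cosh(S/(2a)) = 1.875577

a=19.715 sag=17.262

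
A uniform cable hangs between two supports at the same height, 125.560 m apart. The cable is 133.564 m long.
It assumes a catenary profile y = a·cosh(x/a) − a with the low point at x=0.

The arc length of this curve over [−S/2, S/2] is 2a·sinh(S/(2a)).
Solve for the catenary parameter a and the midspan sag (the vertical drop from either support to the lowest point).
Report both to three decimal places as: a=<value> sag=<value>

seed: a₀ = √(S³/(24(L−S))) = √(125.560³/(24·8.004)) = 101.512097
iter 1: u=0.618448  f(a)=+1.545e-01  f'(a)=-1.638e-01  a ← 101.512097 − (+1.545e-01/-1.638e-01) = 102.455075
iter 2: u=0.612756  f(a)=+2.179e-03  f'(a)=-1.592e-01  a ← 102.455075 − (+2.179e-03/-1.592e-01) = 102.468760
iter 3: u=0.612675  f(a)=+4.473e-07  f'(a)=-1.592e-01  a ← 102.468760 − (+4.473e-07/-1.592e-01) = 102.468763
iter 4: u=0.612675  f(a)=+0.000e+00  f'(a)=-1.592e-01  a ← 102.468763 − (+0.000e+00/-1.592e-01) = 102.468763
converged: |Δa| < 1e-12 after 4 iterations
sag = a·(cosh(S/(2a)) − 1) = 102.468763·(cosh(0.612675) − 1) = 19.841020
T_max/T_min = cosh(S/(2a)) = 1.193630

a=102.469 sag=19.841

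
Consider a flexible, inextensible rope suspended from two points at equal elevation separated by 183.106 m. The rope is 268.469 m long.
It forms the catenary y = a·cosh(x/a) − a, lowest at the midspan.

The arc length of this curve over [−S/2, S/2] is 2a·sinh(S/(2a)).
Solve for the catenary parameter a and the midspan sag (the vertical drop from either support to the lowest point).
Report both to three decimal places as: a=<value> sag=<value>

seed: a₀ = √(S³/(24(L−S))) = √(183.106³/(24·85.363)) = 54.741086
iter 1: u=1.672473  f(a)=+1.277e+01  f'(a)=-4.083e+00  a ← 54.741086 − (+1.277e+01/-4.083e+00) = 57.867608
iter 2: u=1.582111  f(a)=+1.175e+00  f'(a)=-3.363e+00  a ← 57.867608 − (+1.175e+00/-3.363e+00) = 58.217116
iter 3: u=1.572613  f(a)=+1.219e-02  f'(a)=-3.293e+00  a ← 58.217116 − (+1.219e-02/-3.293e+00) = 58.220819
iter 4: u=1.572513  f(a)=+1.343e-06  f'(a)=-3.293e+00  a ← 58.220819 − (+1.343e-06/-3.293e+00) = 58.220819
iter 5: u=1.572513  f(a)=+0.000e+00  f'(a)=-3.293e+00  a ← 58.220819 − (+0.000e+00/-3.293e+00) = 58.220819
converged: |Δa| < 1e-12 after 5 iterations
sag = a·(cosh(S/(2a)) − 1) = 58.220819·(cosh(1.572513) − 1) = 88.095840
T_max/T_min = cosh(S/(2a)) = 2.513133

a=58.221 sag=88.096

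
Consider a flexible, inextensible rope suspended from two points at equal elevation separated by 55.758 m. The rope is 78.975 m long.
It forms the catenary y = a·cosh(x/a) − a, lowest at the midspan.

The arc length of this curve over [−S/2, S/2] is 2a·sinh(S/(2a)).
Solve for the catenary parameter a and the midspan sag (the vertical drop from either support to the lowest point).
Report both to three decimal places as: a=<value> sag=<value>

a=18.649 sag=25.021

seed: a₀ = √(S³/(24(L−S))) = √(55.758³/(24·23.217)) = 17.638113
iter 1: u=1.580611  f(a)=+3.079e+00  f'(a)=-3.352e+00  a ← 17.638113 − (+3.079e+00/-3.352e+00) = 18.556677
iter 2: u=1.502370  f(a)=+2.569e-01  f'(a)=-2.814e+00  a ← 18.556677 − (+2.569e-01/-2.814e+00) = 18.647963
iter 3: u=1.495016  f(a)=+2.147e-03  f'(a)=-2.767e+00  a ← 18.647963 − (+2.147e-03/-2.767e+00) = 18.648739
iter 4: u=1.494954  f(a)=+1.529e-07  f'(a)=-2.767e+00  a ← 18.648739 − (+1.529e-07/-2.767e+00) = 18.648739
iter 5: u=1.494954  f(a)=+0.000e+00  f'(a)=-2.767e+00  a ← 18.648739 − (+0.000e+00/-2.767e+00) = 18.648739
converged: |Δa| < 1e-12 after 5 iterations
sag = a·(cosh(S/(2a)) − 1) = 18.648739·(cosh(1.494954) − 1) = 25.020909
T_max/T_min = cosh(S/(2a)) = 2.341694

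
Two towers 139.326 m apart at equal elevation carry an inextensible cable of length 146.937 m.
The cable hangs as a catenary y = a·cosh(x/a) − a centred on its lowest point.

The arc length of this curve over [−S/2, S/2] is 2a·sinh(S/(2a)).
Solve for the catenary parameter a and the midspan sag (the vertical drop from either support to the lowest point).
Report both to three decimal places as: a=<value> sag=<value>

a=122.665 sag=20.319

seed: a₀ = √(S³/(24(L−S))) = √(139.326³/(24·7.611)) = 121.680720
iter 1: u=0.572506  f(a)=+1.257e-01  f'(a)=-1.292e-01  a ← 121.680720 − (+1.257e-01/-1.292e-01) = 122.653345
iter 2: u=0.567967  f(a)=+1.523e-03  f'(a)=-1.261e-01  a ← 122.653345 − (+1.523e-03/-1.261e-01) = 122.665421
iter 3: u=0.567911  f(a)=+2.297e-07  f'(a)=-1.261e-01  a ← 122.665421 − (+2.297e-07/-1.261e-01) = 122.665423
iter 4: u=0.567911  f(a)=+0.000e+00  f'(a)=-1.261e-01  a ← 122.665423 − (+0.000e+00/-1.261e-01) = 122.665423
converged: |Δa| < 1e-12 after 4 iterations
sag = a·(cosh(S/(2a)) − 1) = 122.665423·(cosh(0.567911) − 1) = 20.318585
T_max/T_min = cosh(S/(2a)) = 1.165642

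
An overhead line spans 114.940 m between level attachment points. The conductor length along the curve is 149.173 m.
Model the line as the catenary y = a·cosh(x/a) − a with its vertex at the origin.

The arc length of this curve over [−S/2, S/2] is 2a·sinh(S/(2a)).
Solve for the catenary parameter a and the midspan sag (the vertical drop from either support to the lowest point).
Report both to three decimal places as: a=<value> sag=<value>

seed: a₀ = √(S³/(24(L−S))) = √(114.940³/(24·34.233)) = 42.991113
iter 1: u=1.336788  f(a)=+3.192e+00  f'(a)=-1.896e+00  a ← 42.991113 − (+3.192e+00/-1.896e+00) = 44.674797
iter 2: u=1.286408  f(a)=+1.971e-01  f'(a)=-1.668e+00  a ← 44.674797 − (+1.971e-01/-1.668e+00) = 44.792939
iter 3: u=1.283015  f(a)=+8.609e-04  f'(a)=-1.654e+00  a ← 44.792939 − (+8.609e-04/-1.654e+00) = 44.793460
iter 4: u=1.283000  f(a)=+1.658e-08  f'(a)=-1.654e+00  a ← 44.793460 − (+1.658e-08/-1.654e+00) = 44.793460
iter 5: u=1.283000  f(a)=+0.000e+00  f'(a)=-1.654e+00  a ← 44.793460 − (+0.000e+00/-1.654e+00) = 44.793460
converged: |Δa| < 1e-12 after 5 iterations
sag = a·(cosh(S/(2a)) − 1) = 44.793460·(cosh(1.283000) − 1) = 42.209989
T_max/T_min = cosh(S/(2a)) = 1.942325

a=44.793 sag=42.210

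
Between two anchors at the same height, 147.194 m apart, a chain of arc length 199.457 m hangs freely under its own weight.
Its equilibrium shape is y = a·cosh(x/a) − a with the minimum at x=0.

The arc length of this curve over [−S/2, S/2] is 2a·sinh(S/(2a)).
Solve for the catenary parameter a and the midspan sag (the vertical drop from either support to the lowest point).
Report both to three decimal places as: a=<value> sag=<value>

a=52.916 sag=59.982

seed: a₀ = √(S³/(24(L−S))) = √(147.194³/(24·52.263)) = 50.423429
iter 1: u=1.459579  f(a)=+5.858e+00  f'(a)=-2.550e+00  a ← 50.423429 − (+5.858e+00/-2.550e+00) = 52.721047
iter 2: u=1.395970  f(a)=+4.242e-01  f'(a)=-2.193e+00  a ← 52.721047 − (+4.242e-01/-2.193e+00) = 52.914516
iter 3: u=1.390866  f(a)=+2.608e-03  f'(a)=-2.166e+00  a ← 52.914516 − (+2.608e-03/-2.166e+00) = 52.915720
iter 4: u=1.390834  f(a)=+9.993e-08  f'(a)=-2.165e+00  a ← 52.915720 − (+9.993e-08/-2.165e+00) = 52.915720
iter 5: u=1.390834  f(a)=-2.842e-14  f'(a)=-2.165e+00  a ← 52.915720 − (-2.842e-14/-2.165e+00) = 52.915720
converged: |Δa| < 1e-12 after 5 iterations
sag = a·(cosh(S/(2a)) − 1) = 52.915720·(cosh(1.390834) − 1) = 59.981787
T_max/T_min = cosh(S/(2a)) = 2.133534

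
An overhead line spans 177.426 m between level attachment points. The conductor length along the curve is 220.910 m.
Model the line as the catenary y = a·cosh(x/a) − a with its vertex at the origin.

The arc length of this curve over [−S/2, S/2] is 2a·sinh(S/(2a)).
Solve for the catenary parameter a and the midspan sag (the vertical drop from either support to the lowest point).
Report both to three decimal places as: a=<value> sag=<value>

seed: a₀ = √(S³/(24(L−S))) = √(177.426³/(24·43.484)) = 73.156939
iter 1: u=1.212640  f(a)=+3.311e+00  f'(a)=-1.373e+00  a ← 73.156939 − (+3.311e+00/-1.373e+00) = 75.568685
iter 2: u=1.173939  f(a)=+1.708e-01  f'(a)=-1.235e+00  a ← 75.568685 − (+1.708e-01/-1.235e+00) = 75.707018
iter 3: u=1.171794  f(a)=+5.091e-04  f'(a)=-1.227e+00  a ← 75.707018 − (+5.091e-04/-1.227e+00) = 75.707433
iter 4: u=1.171787  f(a)=+4.553e-09  f'(a)=-1.227e+00  a ← 75.707433 − (+4.553e-09/-1.227e+00) = 75.707433
iter 5: u=1.171787  f(a)=+2.842e-14  f'(a)=-1.227e+00  a ← 75.707433 − (+2.842e-14/-1.227e+00) = 75.707433
converged: |Δa| < 1e-12 after 5 iterations
sag = a·(cosh(S/(2a)) − 1) = 75.707433·(cosh(1.171787) − 1) = 58.202695
T_max/T_min = cosh(S/(2a)) = 1.768784

a=75.707 sag=58.203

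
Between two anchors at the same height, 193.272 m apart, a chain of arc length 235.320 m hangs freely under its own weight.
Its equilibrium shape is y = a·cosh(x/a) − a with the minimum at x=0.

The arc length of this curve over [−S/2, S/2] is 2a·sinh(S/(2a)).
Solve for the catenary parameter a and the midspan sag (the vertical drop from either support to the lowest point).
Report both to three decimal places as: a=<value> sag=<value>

a=87.214 sag=59.245

seed: a₀ = √(S³/(24(L−S))) = √(193.272³/(24·42.048)) = 84.581449
iter 1: u=1.142520  f(a)=+2.831e+00  f'(a)=-1.130e+00  a ← 84.581449 − (+2.831e+00/-1.130e+00) = 87.086419
iter 2: u=1.109656  f(a)=+1.306e-01  f'(a)=-1.028e+00  a ← 87.086419 − (+1.306e-01/-1.028e+00) = 87.213491
iter 3: u=1.108040  f(a)=+3.080e-04  f'(a)=-1.023e+00  a ← 87.213491 − (+3.080e-04/-1.023e+00) = 87.213792
iter 4: u=1.108036  f(a)=+1.720e-09  f'(a)=-1.023e+00  a ← 87.213792 − (+1.720e-09/-1.023e+00) = 87.213792
iter 5: u=1.108036  f(a)=+0.000e+00  f'(a)=-1.023e+00  a ← 87.213792 − (+0.000e+00/-1.023e+00) = 87.213792
converged: |Δa| < 1e-12 after 5 iterations
sag = a·(cosh(S/(2a)) − 1) = 87.213792·(cosh(1.108036) − 1) = 59.244807
T_max/T_min = cosh(S/(2a)) = 1.679305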